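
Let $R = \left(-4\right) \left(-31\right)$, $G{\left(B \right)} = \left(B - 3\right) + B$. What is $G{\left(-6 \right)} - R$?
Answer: $-139$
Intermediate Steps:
$G{\left(B \right)} = -3 + 2 B$ ($G{\left(B \right)} = \left(-3 + B\right) + B = -3 + 2 B$)
$R = 124$
$G{\left(-6 \right)} - R = \left(-3 + 2 \left(-6\right)\right) - 124 = \left(-3 - 12\right) - 124 = -15 - 124 = -139$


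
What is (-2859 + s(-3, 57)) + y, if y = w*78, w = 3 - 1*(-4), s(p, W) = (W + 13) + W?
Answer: -2186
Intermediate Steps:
s(p, W) = 13 + 2*W (s(p, W) = (13 + W) + W = 13 + 2*W)
w = 7 (w = 3 + 4 = 7)
y = 546 (y = 7*78 = 546)
(-2859 + s(-3, 57)) + y = (-2859 + (13 + 2*57)) + 546 = (-2859 + (13 + 114)) + 546 = (-2859 + 127) + 546 = -2732 + 546 = -2186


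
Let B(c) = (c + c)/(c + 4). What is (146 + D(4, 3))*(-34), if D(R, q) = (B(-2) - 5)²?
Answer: -6630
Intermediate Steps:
B(c) = 2*c/(4 + c) (B(c) = (2*c)/(4 + c) = 2*c/(4 + c))
D(R, q) = 49 (D(R, q) = (2*(-2)/(4 - 2) - 5)² = (2*(-2)/2 - 5)² = (2*(-2)*(½) - 5)² = (-2 - 5)² = (-7)² = 49)
(146 + D(4, 3))*(-34) = (146 + 49)*(-34) = 195*(-34) = -6630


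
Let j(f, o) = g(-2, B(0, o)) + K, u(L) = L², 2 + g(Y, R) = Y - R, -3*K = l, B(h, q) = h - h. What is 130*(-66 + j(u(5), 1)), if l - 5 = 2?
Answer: -28210/3 ≈ -9403.3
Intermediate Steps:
B(h, q) = 0
l = 7 (l = 5 + 2 = 7)
K = -7/3 (K = -⅓*7 = -7/3 ≈ -2.3333)
g(Y, R) = -2 + Y - R (g(Y, R) = -2 + (Y - R) = -2 + Y - R)
j(f, o) = -19/3 (j(f, o) = (-2 - 2 - 1*0) - 7/3 = (-2 - 2 + 0) - 7/3 = -4 - 7/3 = -19/3)
130*(-66 + j(u(5), 1)) = 130*(-66 - 19/3) = 130*(-217/3) = -28210/3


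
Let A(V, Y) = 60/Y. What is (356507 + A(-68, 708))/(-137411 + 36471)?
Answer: -10516959/2977730 ≈ -3.5319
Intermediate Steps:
(356507 + A(-68, 708))/(-137411 + 36471) = (356507 + 60/708)/(-137411 + 36471) = (356507 + 60*(1/708))/(-100940) = (356507 + 5/59)*(-1/100940) = (21033918/59)*(-1/100940) = -10516959/2977730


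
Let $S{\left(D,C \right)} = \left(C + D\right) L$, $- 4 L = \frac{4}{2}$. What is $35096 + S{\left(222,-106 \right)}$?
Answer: $35038$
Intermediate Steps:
$L = - \frac{1}{2}$ ($L = - \frac{4 \cdot \frac{1}{2}}{4} = \left(- \frac{1}{4}\right) 2 = - \frac{1}{2} \approx -0.5$)
$S{\left(D,C \right)} = - \frac{C}{2} - \frac{D}{2}$ ($S{\left(D,C \right)} = \left(C + D\right) \left(- \frac{1}{2}\right) = - \frac{C}{2} - \frac{D}{2}$)
$35096 + S{\left(222,-106 \right)} = 35096 - 58 = 35038$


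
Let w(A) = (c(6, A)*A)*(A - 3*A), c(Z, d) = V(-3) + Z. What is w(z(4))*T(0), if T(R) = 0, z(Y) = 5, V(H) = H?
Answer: 0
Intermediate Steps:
c(Z, d) = -3 + Z
w(A) = -6*A² (w(A) = ((-3 + 6)*A)*(A - 3*A) = (3*A)*(-2*A) = -6*A²)
w(z(4))*T(0) = -6*5²*0 = -6*25*0 = -150*0 = 0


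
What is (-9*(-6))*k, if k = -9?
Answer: -486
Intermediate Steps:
(-9*(-6))*k = -9*(-6)*(-9) = 54*(-9) = -486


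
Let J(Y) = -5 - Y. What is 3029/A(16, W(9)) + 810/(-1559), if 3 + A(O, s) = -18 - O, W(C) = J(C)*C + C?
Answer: -4752181/57683 ≈ -82.384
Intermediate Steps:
W(C) = C + C*(-5 - C) (W(C) = (-5 - C)*C + C = C*(-5 - C) + C = C + C*(-5 - C))
A(O, s) = -21 - O (A(O, s) = -3 + (-18 - O) = -21 - O)
3029/A(16, W(9)) + 810/(-1559) = 3029/(-21 - 1*16) + 810/(-1559) = 3029/(-21 - 16) + 810*(-1/1559) = 3029/(-37) - 810/1559 = 3029*(-1/37) - 810/1559 = -3029/37 - 810/1559 = -4752181/57683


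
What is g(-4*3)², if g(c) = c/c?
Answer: 1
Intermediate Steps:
g(c) = 1
g(-4*3)² = 1² = 1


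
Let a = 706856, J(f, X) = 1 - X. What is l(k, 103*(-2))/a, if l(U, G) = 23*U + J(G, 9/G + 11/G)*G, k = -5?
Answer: -341/706856 ≈ -0.00048242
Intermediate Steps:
l(U, G) = 23*U + G*(1 - 20/G) (l(U, G) = 23*U + (1 - (9/G + 11/G))*G = 23*U + (1 - 20/G)*G = 23*U + G*(1 - 20/G))
l(k, 103*(-2))/a = (-20 + 103*(-2) + 23*(-5))/706856 = (-20 - 206 - 115)*(1/706856) = -341*1/706856 = -341/706856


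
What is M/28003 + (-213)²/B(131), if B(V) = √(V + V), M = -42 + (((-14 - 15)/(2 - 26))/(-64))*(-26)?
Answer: -31879/21506304 + 45369*√262/262 ≈ 2802.9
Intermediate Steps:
M = -31879/768 (M = -42 + (-29/(-24)*(-1/64))*(-26) = -42 + (-29*(-1/24)*(-1/64))*(-26) = -42 + ((29/24)*(-1/64))*(-26) = -42 - 29/1536*(-26) = -42 + 377/768 = -31879/768 ≈ -41.509)
B(V) = √2*√V (B(V) = √(2*V) = √2*√V)
M/28003 + (-213)²/B(131) = -31879/768/28003 + (-213)²/((√2*√131)) = -31879/768*1/28003 + 45369/(√262) = -31879/21506304 + 45369*(√262/262) = -31879/21506304 + 45369*√262/262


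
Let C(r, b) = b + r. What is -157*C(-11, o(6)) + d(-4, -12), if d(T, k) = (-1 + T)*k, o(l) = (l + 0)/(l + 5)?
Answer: 18715/11 ≈ 1701.4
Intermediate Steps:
o(l) = l/(5 + l)
d(T, k) = k*(-1 + T)
-157*C(-11, o(6)) + d(-4, -12) = -157*(6/(5 + 6) - 11) - 12*(-1 - 4) = -157*(6/11 - 11) - 12*(-5) = -157*(6*(1/11) - 11) + 60 = -157*(6/11 - 11) + 60 = -157*(-115/11) + 60 = 18055/11 + 60 = 18715/11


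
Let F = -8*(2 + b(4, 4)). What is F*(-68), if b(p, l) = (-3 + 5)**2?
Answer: 3264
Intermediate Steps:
b(p, l) = 4 (b(p, l) = 2**2 = 4)
F = -48 (F = -8*(2 + 4) = -8*6 = -48)
F*(-68) = -48*(-68) = 3264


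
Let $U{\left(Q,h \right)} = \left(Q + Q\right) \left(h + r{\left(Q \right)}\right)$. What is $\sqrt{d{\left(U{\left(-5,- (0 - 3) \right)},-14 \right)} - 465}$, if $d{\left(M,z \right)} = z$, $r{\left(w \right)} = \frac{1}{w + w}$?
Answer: $i \sqrt{479} \approx 21.886 i$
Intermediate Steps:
$r{\left(w \right)} = \frac{1}{2 w}$
$U{\left(Q,h \right)} = 2 Q \left(h + \frac{1}{2 Q}\right)$ ($U{\left(Q,h \right)} = \left(Q + Q\right) \left(h + \frac{1}{2 Q}\right) = 2 Q \left(h + \frac{1}{2 Q}\right)$)
$\sqrt{d{\left(U{\left(-5,- (0 - 3) \right)},-14 \right)} - 465} = \sqrt{-14 - 465} = \sqrt{-479} = i \sqrt{479}$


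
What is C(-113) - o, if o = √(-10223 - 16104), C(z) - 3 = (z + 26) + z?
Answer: -197 - I*√26327 ≈ -197.0 - 162.26*I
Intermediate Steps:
C(z) = 29 + 2*z (C(z) = 3 + ((z + 26) + z) = 3 + ((26 + z) + z) = 3 + (26 + 2*z) = 29 + 2*z)
o = I*√26327 (o = √(-26327) = I*√26327 ≈ 162.26*I)
C(-113) - o = (29 + 2*(-113)) - I*√26327 = (29 - 226) - I*√26327 = -197 - I*√26327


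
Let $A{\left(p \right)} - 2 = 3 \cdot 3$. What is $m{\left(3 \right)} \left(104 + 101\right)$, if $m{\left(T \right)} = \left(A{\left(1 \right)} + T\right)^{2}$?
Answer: $40180$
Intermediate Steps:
$A{\left(p \right)} = 11$ ($A{\left(p \right)} = 2 + 3 \cdot 3 = 2 + 9 = 11$)
$m{\left(T \right)} = \left(11 + T\right)^{2}$
$m{\left(3 \right)} \left(104 + 101\right) = \left(11 + 3\right)^{2} \left(104 + 101\right) = 14^{2} \cdot 205 = 196 \cdot 205 = 40180$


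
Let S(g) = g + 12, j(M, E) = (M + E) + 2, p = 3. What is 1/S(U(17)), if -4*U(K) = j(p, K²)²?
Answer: -1/21597 ≈ -4.6303e-5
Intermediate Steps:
j(M, E) = 2 + E + M (j(M, E) = (E + M) + 2 = 2 + E + M)
U(K) = -(5 + K²)²/4 (U(K) = -(2 + K² + 3)²/4 = -(5 + K²)²/4)
S(g) = 12 + g
1/S(U(17)) = 1/(12 - (5 + 17²)²/4) = 1/(12 - (5 + 289)²/4) = 1/(12 - ¼*294²) = 1/(12 - ¼*86436) = 1/(12 - 21609) = 1/(-21597) = -1/21597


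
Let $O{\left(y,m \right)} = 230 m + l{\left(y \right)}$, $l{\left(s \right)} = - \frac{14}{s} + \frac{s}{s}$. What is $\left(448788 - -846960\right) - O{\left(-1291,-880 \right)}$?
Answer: $\frac{1934107763}{1291} \approx 1.4981 \cdot 10^{6}$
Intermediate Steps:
$l{\left(s \right)} = 1 - \frac{14}{s}$ ($l{\left(s \right)} = - \frac{14}{s} + 1 = 1 - \frac{14}{s}$)
$O{\left(y,m \right)} = 230 m + \frac{-14 + y}{y}$
$\left(448788 - -846960\right) - O{\left(-1291,-880 \right)} = \left(448788 - -846960\right) - \left(1 - \frac{14}{-1291} + 230 \left(-880\right)\right) = \left(448788 + 846960\right) - \left(1 - - \frac{14}{1291} - 202400\right) = 1295748 - \left(1 + \frac{14}{1291} - 202400\right) = 1295748 - - \frac{261297095}{1291} = 1295748 + \frac{261297095}{1291} = \frac{1934107763}{1291}$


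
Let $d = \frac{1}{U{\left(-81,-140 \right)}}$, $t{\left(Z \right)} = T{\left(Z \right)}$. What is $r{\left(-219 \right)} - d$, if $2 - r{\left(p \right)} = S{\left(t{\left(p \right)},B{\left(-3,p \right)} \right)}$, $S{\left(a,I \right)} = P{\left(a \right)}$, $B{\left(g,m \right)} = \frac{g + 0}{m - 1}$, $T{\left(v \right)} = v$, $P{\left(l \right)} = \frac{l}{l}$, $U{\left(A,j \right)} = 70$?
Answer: $\frac{69}{70} \approx 0.98571$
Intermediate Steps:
$P{\left(l \right)} = 1$
$t{\left(Z \right)} = Z$
$d = \frac{1}{70} \approx 0.014286$
$B{\left(g,m \right)} = \frac{g}{-1 + m}$
$S{\left(a,I \right)} = 1$
$r{\left(p \right)} = 1$ ($r{\left(p \right)} = 2 - 1 = 1$)
$r{\left(-219 \right)} - d = 1 - \frac{1}{70} = \frac{69}{70}$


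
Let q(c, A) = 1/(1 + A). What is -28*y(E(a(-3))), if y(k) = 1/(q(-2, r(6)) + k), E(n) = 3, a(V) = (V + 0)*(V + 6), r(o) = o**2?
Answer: -37/4 ≈ -9.2500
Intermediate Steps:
a(V) = V*(6 + V)
y(k) = 1/(1/37 + k) (y(k) = 1/(1/(1 + 6**2) + k) = 1/(1/(1 + 36) + k) = 1/(1/37 + k))
-28*y(E(a(-3))) = -1036/(1 + 37*3) = -1036/(1 + 111) = -1036/112 = -28*37/112 = -37/4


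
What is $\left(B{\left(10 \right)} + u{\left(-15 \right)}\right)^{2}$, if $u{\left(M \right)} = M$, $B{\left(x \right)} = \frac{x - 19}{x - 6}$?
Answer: $\frac{4761}{16} \approx 297.56$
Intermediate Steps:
$B{\left(x \right)} = \frac{-19 + x}{-6 + x}$
$\left(B{\left(10 \right)} + u{\left(-15 \right)}\right)^{2} = \left(\frac{-19 + 10}{-6 + 10} - 15\right)^{2} = \left(\frac{1}{4} \left(-9\right) - 15\right)^{2} = \left(- \frac{9}{4} - 15\right)^{2} = \left(- \frac{69}{4}\right)^{2} = \frac{4761}{16}$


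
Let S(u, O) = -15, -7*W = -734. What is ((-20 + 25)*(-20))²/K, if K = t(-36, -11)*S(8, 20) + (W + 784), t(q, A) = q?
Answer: 35000/5001 ≈ 6.9986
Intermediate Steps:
W = 734/7 (W = -⅐*(-734) = 734/7 ≈ 104.86)
K = 10002/7 (K = -36*(-15) + (734/7 + 784) = 540 + 6222/7 = 10002/7 ≈ 1428.9)
((-20 + 25)*(-20))²/K = ((-20 + 25)*(-20))²/(10002/7) = (5*(-20))²*(7/10002) = (-100)²*(7/10002) = 10000*(7/10002) = 35000/5001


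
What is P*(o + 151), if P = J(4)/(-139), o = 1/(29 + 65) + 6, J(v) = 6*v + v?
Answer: -206626/6533 ≈ -31.628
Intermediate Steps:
J(v) = 7*v
o = 565/94 (o = 1/94 + 6 = 565/94 ≈ 6.0106)
P = -28/139 (P = (7*4)/(-139) = 28*(-1/139) = -28/139 ≈ -0.20144)
P*(o + 151) = -28*(565/94 + 151)/139 = -28/139*14759/94 = -206626/6533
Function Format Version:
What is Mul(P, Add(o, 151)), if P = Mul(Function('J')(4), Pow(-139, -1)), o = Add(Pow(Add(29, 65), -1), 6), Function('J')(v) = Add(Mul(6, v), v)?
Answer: Rational(-206626, 6533) ≈ -31.628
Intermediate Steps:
Function('J')(v) = Mul(7, v)
o = Rational(565, 94) (o = Add(Pow(94, -1), 6) = Add(Rational(1, 94), 6) = Rational(565, 94) ≈ 6.0106)
P = Rational(-28, 139) (P = Mul(Mul(7, 4), Pow(-139, -1)) = Mul(28, Rational(-1, 139)) = Rational(-28, 139) ≈ -0.20144)
Mul(P, Add(o, 151)) = Mul(Rational(-28, 139), Add(Rational(565, 94), 151)) = Mul(Rational(-28, 139), Rational(14759, 94)) = Rational(-206626, 6533)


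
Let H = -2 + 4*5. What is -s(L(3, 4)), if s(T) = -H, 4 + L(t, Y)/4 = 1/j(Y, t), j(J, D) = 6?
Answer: 18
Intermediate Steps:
L(t, Y) = -46/3 (L(t, Y) = -16 + 4/6 = -16 + 4*(⅙) = -16 + ⅔ = -46/3)
H = 18 (H = -2 + 20 = 18)
s(T) = -18 (s(T) = -1*18 = -18)
-s(L(3, 4)) = -1*(-18) = 18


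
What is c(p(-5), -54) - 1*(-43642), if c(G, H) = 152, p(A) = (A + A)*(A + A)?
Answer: 43794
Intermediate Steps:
p(A) = 4*A² (p(A) = (2*A)*(2*A) = 4*A²)
c(p(-5), -54) - 1*(-43642) = 152 - 1*(-43642) = 152 + 43642 = 43794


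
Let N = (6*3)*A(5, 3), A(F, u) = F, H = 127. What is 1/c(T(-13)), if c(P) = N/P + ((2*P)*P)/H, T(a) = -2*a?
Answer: 1651/23291 ≈ 0.070886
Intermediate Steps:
N = 90 (N = (6*3)*5 = 18*5 = 90)
c(P) = 90/P + 2*P**2/127 (c(P) = 90/P + ((2*P)*P)/127 = 90/P + (2*P**2)*(1/127) = 90/P + 2*P**2/127)
1/c(T(-13)) = 1/(2*(5715 + (-2*(-13))**3)/(127*((-2*(-13))))) = 1/((2/127)*(5715 + 26**3)/26) = 1/((2/127)*(1/26)*(5715 + 17576)) = 1/((2/127)*(1/26)*23291) = 1/(23291/1651) = 1651/23291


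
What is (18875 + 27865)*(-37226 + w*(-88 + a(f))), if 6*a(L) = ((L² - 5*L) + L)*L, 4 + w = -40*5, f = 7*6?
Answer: -107425439880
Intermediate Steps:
f = 42
w = -204 (w = -4 - 40*5 = -4 - 200 = -204)
a(L) = L*(L² - 4*L)/6 (a(L) = (((L² - 5*L) + L)*L)/6 = ((L² - 4*L)*L)/6 = (L*(L² - 4*L))/6 = L*(L² - 4*L)/6)
(18875 + 27865)*(-37226 + w*(-88 + a(f))) = (18875 + 27865)*(-37226 - 204*(-88 + (⅙)*42²*(-4 + 42))) = 46740*(-37226 - 204*(-88 + (⅙)*1764*38)) = 46740*(-37226 - 204*(-88 + 11172)) = 46740*(-37226 - 204*11084) = 46740*(-37226 - 2261136) = 46740*(-2298362) = -107425439880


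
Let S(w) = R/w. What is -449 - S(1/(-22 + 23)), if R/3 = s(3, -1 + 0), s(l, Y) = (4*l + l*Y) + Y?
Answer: -473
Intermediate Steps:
s(l, Y) = Y + 4*l + Y*l (s(l, Y) = (4*l + Y*l) + Y = Y + 4*l + Y*l)
R = 24 (R = 3*((-1 + 0) + 4*3 + (-1 + 0)*3) = 3*(-1 + 12 - 1*3) = 3*(-1 + 12 - 3) = 3*8 = 24)
S(w) = 24/w
-449 - S(1/(-22 + 23)) = -449 - 24/(1/(-22 + 23)) = -449 - 24/(1/1) = -449 - 24/1 = -449 - 24 = -473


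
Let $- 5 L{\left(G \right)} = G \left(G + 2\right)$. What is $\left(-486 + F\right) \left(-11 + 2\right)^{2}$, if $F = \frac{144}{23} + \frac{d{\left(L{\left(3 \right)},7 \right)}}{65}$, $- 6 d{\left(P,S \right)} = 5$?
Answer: $- \frac{23238225}{598} \approx -38860.0$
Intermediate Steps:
$L{\left(G \right)} = - \frac{G \left(2 + G\right)}{5}$ ($L{\left(G \right)} = - \frac{G \left(G + 2\right)}{5} = - \frac{G \left(2 + G\right)}{5}$)
$d{\left(P,S \right)} = - \frac{5}{6}$ ($d{\left(P,S \right)} = \left(- \frac{1}{6}\right) 5 = - \frac{5}{6}$)
$F = \frac{11209}{1794}$ ($F = \frac{144}{23} - \frac{5}{6 \cdot 65} = 144 \cdot \frac{1}{23} - \frac{1}{78} = \frac{144}{23} - \frac{1}{78} = \frac{11209}{1794} \approx 6.248$)
$\left(-486 + F\right) \left(-11 + 2\right)^{2} = \left(-486 + \frac{11209}{1794}\right) \left(-11 + 2\right)^{2} = - \frac{860675 \left(-9\right)^{2}}{1794} = \left(- \frac{860675}{1794}\right) 81 = - \frac{23238225}{598}$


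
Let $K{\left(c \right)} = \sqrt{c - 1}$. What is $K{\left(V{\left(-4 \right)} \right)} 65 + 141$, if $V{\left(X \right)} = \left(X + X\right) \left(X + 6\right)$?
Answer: $141 + 65 i \sqrt{17} \approx 141.0 + 268.0 i$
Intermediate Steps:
$V{\left(X \right)} = 2 X \left(6 + X\right)$
$K{\left(c \right)} = \sqrt{-1 + c}$
$K{\left(V{\left(-4 \right)} \right)} 65 + 141 = \sqrt{-1 + 2 \left(-4\right) \left(6 - 4\right)} 65 + 141 = \sqrt{-1 + 2 \left(-4\right) 2} \cdot 65 + 141 = \sqrt{-1 - 16} \cdot 65 + 141 = \sqrt{-17} \cdot 65 + 141 = i \sqrt{17} \cdot 65 + 141 = 65 i \sqrt{17} + 141 = 141 + 65 i \sqrt{17}$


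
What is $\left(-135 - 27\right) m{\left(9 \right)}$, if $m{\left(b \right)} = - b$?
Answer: $1458$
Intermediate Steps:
$\left(-135 - 27\right) m{\left(9 \right)} = \left(-135 - 27\right) \left(\left(-1\right) 9\right) = \left(-162\right) \left(-9\right) = 1458$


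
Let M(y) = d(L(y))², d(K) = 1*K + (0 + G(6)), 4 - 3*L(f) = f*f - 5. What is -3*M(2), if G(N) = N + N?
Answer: -1681/3 ≈ -560.33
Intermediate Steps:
G(N) = 2*N
L(f) = 3 - f²/3 (L(f) = 4/3 - (f*f - 5)/3 = 4/3 - (f² - 5)/3 = 4/3 - (-5 + f²)/3 = 4/3 + (5/3 - f²/3) = 3 - f²/3)
d(K) = 12 + K (d(K) = 1*K + (0 + 2*6) = K + (0 + 12) = K + 12 = 12 + K)
M(y) = (15 - y²/3)² (M(y) = (12 + (3 - y²/3))² = (15 - y²/3)²)
-3*M(2) = -(-45 + 2²)²/3 = -(-45 + 4)²/3 = -(-41)²/3 = -1681/3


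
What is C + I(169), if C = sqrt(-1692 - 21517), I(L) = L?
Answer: 169 + I*sqrt(23209) ≈ 169.0 + 152.34*I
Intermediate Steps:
C = I*sqrt(23209) (C = sqrt(-23209) = I*sqrt(23209) ≈ 152.34*I)
C + I(169) = I*sqrt(23209) + 169 = 169 + I*sqrt(23209)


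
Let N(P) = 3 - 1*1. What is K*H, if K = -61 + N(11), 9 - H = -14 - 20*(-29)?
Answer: 32863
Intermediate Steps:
N(P) = 2 (N(P) = 3 - 1 = 2)
H = -557 (H = 9 - (-14 - 20*(-29)) = 9 - (-14 + 580) = 9 - 1*566 = 9 - 566 = -557)
K = -59 (K = -61 + 2 = -59)
K*H = -59*(-557) = 32863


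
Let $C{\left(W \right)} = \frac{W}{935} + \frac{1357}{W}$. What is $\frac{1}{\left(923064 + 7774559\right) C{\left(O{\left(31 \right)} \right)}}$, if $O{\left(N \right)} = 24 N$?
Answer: $\frac{63240}{1440904365383} \approx 4.3889 \cdot 10^{-8}$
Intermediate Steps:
$C{\left(W \right)} = \frac{1357}{W} + \frac{W}{935}$ ($C{\left(W \right)} = W \frac{1}{935} + \frac{1357}{W} = \frac{W}{935} + \frac{1357}{W} = \frac{1357}{W} + \frac{W}{935}$)
$\frac{1}{\left(923064 + 7774559\right) C{\left(O{\left(31 \right)} \right)}} = \frac{1}{\left(923064 + 7774559\right) \left(\frac{1357}{24 \cdot 31} + \frac{24 \cdot 31}{935}\right)} = \frac{1}{8697623 \left(\frac{1357}{744} + \frac{1}{935} \cdot 744\right)} = \frac{1}{8697623 \left(1357 \cdot \frac{1}{744} + \frac{744}{935}\right)} = \frac{1}{8697623 \left(\frac{1357}{744} + \frac{744}{935}\right)} = \frac{1}{8697623 \cdot \frac{1822331}{695640}} = \frac{1}{8697623} \cdot \frac{695640}{1822331} = \frac{63240}{1440904365383}$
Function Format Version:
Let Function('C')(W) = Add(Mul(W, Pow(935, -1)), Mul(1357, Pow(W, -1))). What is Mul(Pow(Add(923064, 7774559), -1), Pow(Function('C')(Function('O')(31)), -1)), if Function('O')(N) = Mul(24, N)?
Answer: Rational(63240, 1440904365383) ≈ 4.3889e-8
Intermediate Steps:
Function('C')(W) = Add(Mul(1357, Pow(W, -1)), Mul(Rational(1, 935), W)) (Function('C')(W) = Add(Mul(W, Rational(1, 935)), Mul(1357, Pow(W, -1))) = Add(Mul(Rational(1, 935), W), Mul(1357, Pow(W, -1))) = Add(Mul(1357, Pow(W, -1)), Mul(Rational(1, 935), W)))
Mul(Pow(Add(923064, 7774559), -1), Pow(Function('C')(Function('O')(31)), -1)) = Mul(Pow(Add(923064, 7774559), -1), Pow(Add(Mul(1357, Pow(Mul(24, 31), -1)), Mul(Rational(1, 935), Mul(24, 31))), -1)) = Mul(Pow(8697623, -1), Pow(Add(Mul(1357, Pow(744, -1)), Mul(Rational(1, 935), 744)), -1)) = Mul(Rational(1, 8697623), Pow(Add(Mul(1357, Rational(1, 744)), Rational(744, 935)), -1)) = Mul(Rational(1, 8697623), Pow(Add(Rational(1357, 744), Rational(744, 935)), -1)) = Mul(Rational(1, 8697623), Pow(Rational(1822331, 695640), -1)) = Mul(Rational(1, 8697623), Rational(695640, 1822331)) = Rational(63240, 1440904365383)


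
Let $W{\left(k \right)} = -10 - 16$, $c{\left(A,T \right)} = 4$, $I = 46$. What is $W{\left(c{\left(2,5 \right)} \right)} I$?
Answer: $-1196$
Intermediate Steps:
$W{\left(k \right)} = -26$ ($W{\left(k \right)} = -10 - 16 = -26$)
$W{\left(c{\left(2,5 \right)} \right)} I = \left(-26\right) 46 = -1196$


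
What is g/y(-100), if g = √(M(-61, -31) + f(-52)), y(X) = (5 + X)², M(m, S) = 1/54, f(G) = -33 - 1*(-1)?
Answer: I*√10362/162450 ≈ 0.00062662*I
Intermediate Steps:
f(G) = -32 (f(G) = -33 + 1 = -32)
M(m, S) = 1/54
g = I*√10362/18 (g = √(1/54 - 32) = √(-1727/54) = I*√10362/18 ≈ 5.6552*I)
g/y(-100) = (I*√10362/18)/((5 - 100)²) = (I*√10362/18)/((-95)²) = (I*√10362/18)/9025 = (I*√10362/18)*(1/9025) = I*√10362/162450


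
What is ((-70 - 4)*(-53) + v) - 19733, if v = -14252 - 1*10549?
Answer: -40612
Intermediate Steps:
v = -24801 (v = -14252 - 10549 = -24801)
((-70 - 4)*(-53) + v) - 19733 = ((-70 - 4)*(-53) - 24801) - 19733 = (-74*(-53) - 24801) - 19733 = (3922 - 24801) - 19733 = -20879 - 19733 = -40612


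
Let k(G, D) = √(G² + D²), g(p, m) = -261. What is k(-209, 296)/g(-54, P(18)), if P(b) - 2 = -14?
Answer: -√131297/261 ≈ -1.3883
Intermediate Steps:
P(b) = -12 (P(b) = 2 - 14 = -12)
k(G, D) = √(D² + G²)
k(-209, 296)/g(-54, P(18)) = √(296² + (-209)²)/(-261) = √(87616 + 43681)*(-1/261) = √131297*(-1/261) = -√131297/261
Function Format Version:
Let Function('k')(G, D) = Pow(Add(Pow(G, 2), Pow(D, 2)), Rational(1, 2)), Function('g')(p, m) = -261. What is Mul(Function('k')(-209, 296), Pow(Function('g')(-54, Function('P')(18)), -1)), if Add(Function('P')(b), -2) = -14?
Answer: Mul(Rational(-1, 261), Pow(131297, Rational(1, 2))) ≈ -1.3883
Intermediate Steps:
Function('P')(b) = -12 (Function('P')(b) = Add(2, -14) = -12)
Function('k')(G, D) = Pow(Add(Pow(D, 2), Pow(G, 2)), Rational(1, 2))
Mul(Function('k')(-209, 296), Pow(Function('g')(-54, Function('P')(18)), -1)) = Mul(Pow(Add(Pow(296, 2), Pow(-209, 2)), Rational(1, 2)), Pow(-261, -1)) = Mul(Pow(Add(87616, 43681), Rational(1, 2)), Rational(-1, 261)) = Mul(Pow(131297, Rational(1, 2)), Rational(-1, 261)) = Mul(Rational(-1, 261), Pow(131297, Rational(1, 2)))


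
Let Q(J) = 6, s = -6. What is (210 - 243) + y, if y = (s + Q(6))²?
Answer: -33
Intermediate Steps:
y = 0 (y = (-6 + 6)² = 0² = 0)
(210 - 243) + y = (210 - 243) + 0 = -33 + 0 = -33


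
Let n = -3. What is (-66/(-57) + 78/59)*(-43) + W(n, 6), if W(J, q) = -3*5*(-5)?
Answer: -35465/1121 ≈ -31.637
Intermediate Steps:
W(J, q) = 75 (W(J, q) = -15*(-5) = 75)
(-66/(-57) + 78/59)*(-43) + W(n, 6) = (-66/(-57) + 78/59)*(-43) + 75 = (-66*(-1/57) + 78*(1/59))*(-43) + 75 = (22/19 + 78/59)*(-43) + 75 = (2780/1121)*(-43) + 75 = -119540/1121 + 75 = -35465/1121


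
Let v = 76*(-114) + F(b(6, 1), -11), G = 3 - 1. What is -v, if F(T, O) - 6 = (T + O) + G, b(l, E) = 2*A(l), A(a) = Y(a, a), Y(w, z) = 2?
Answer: 8663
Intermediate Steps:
A(a) = 2
G = 2
b(l, E) = 4 (b(l, E) = 2*2 = 4)
F(T, O) = 8 + O + T (F(T, O) = 6 + ((T + O) + 2) = 6 + ((O + T) + 2) = 6 + (2 + O + T) = 8 + O + T)
v = -8663 (v = 76*(-114) + (8 - 11 + 4) = -8664 + 1 = -8663)
-v = -1*(-8663) = 8663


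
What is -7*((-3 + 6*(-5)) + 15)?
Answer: 126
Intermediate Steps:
-7*((-3 + 6*(-5)) + 15) = -7*((-3 - 30) + 15) = -7*(-33 + 15) = -7*(-18) = 126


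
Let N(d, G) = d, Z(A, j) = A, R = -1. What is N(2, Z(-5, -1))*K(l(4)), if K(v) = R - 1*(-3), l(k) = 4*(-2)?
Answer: 4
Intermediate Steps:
l(k) = -8
K(v) = 2 (K(v) = -1 - 1*(-3) = -1 + 3 = 2)
N(2, Z(-5, -1))*K(l(4)) = 2*2 = 4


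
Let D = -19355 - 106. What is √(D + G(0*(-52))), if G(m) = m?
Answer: I*√19461 ≈ 139.5*I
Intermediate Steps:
D = -19461
√(D + G(0*(-52))) = √(-19461 + 0*(-52)) = √(-19461 + 0) = √(-19461) = I*√19461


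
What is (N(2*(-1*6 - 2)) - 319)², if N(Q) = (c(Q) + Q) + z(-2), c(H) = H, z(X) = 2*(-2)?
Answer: 126025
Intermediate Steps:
z(X) = -4
N(Q) = -4 + 2*Q (N(Q) = (Q + Q) - 4 = 2*Q - 4 = -4 + 2*Q)
(N(2*(-1*6 - 2)) - 319)² = ((-4 + 2*(2*(-1*6 - 2))) - 319)² = ((-4 + 2*(2*(-6 - 2))) - 319)² = ((-4 + 2*(2*(-8))) - 319)² = ((-4 + 2*(-16)) - 319)² = ((-4 - 32) - 319)² = (-36 - 319)² = (-355)² = 126025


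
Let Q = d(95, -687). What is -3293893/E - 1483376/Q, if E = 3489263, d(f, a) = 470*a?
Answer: 2056161940559/563324065035 ≈ 3.6501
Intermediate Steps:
Q = -322890 (Q = 470*(-687) = -322890)
-3293893/E - 1483376/Q = -3293893/3489263 - 1483376/(-322890) = -3293893*1/3489263 - 1483376*(-1/322890) = -3293893/3489263 + 741688/161445 = 2056161940559/563324065035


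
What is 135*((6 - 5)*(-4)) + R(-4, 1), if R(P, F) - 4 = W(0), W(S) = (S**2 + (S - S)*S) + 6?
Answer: -530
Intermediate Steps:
W(S) = 6 + S**2 (W(S) = (S**2 + 0*S) + 6 = (S**2 + 0) + 6 = S**2 + 6 = 6 + S**2)
R(P, F) = 10 (R(P, F) = 4 + (6 + 0**2) = 4 + (6 + 0) = 4 + 6 = 10)
135*((6 - 5)*(-4)) + R(-4, 1) = 135*((6 - 5)*(-4)) + 10 = 135*(1*(-4)) + 10 = 135*(-4) + 10 = -540 + 10 = -530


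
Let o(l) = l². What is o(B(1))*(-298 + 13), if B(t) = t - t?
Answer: 0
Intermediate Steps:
B(t) = 0
o(B(1))*(-298 + 13) = 0²*(-298 + 13) = 0*(-285) = 0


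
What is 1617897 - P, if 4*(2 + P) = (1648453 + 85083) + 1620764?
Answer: 779324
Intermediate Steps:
P = 838573 (P = -2 + ((1648453 + 85083) + 1620764)/4 = -2 + (1733536 + 1620764)/4 = -2 + (¼)*3354300 = -2 + 838575 = 838573)
1617897 - P = 1617897 - 1*838573 = 1617897 - 838573 = 779324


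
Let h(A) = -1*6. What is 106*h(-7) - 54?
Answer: -690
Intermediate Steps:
h(A) = -6
106*h(-7) - 54 = 106*(-6) - 54 = -636 - 54 = -690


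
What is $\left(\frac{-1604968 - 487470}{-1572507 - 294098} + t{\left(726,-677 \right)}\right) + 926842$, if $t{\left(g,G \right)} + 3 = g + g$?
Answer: $\frac{1732754714493}{1866605} \approx 9.2829 \cdot 10^{5}$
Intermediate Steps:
$t{\left(g,G \right)} = -3 + 2 g$ ($t{\left(g,G \right)} = -3 + \left(g + g\right) = -3 + 2 g$)
$\left(\frac{-1604968 - 487470}{-1572507 - 294098} + t{\left(726,-677 \right)}\right) + 926842 = \left(\frac{-1604968 - 487470}{-1572507 - 294098} + \left(-3 + 2 \cdot 726\right)\right) + 926842 = \left(- \frac{2092438}{-1866605} + \left(-3 + 1452\right)\right) + 926842 = \left(\left(-2092438\right) \left(- \frac{1}{1866605}\right) + 1449\right) + 926842 = \left(\frac{2092438}{1866605} + 1449\right) + 926842 = \frac{2706803083}{1866605} + 926842 = \frac{1732754714493}{1866605}$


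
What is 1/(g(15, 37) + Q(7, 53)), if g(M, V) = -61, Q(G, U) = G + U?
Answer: -1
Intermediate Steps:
1/(g(15, 37) + Q(7, 53)) = 1/(-61 + (7 + 53)) = 1/(-61 + 60) = 1/(-1) = -1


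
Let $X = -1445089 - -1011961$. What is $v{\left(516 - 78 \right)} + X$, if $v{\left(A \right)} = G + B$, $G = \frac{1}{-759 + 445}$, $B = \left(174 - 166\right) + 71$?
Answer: $- \frac{135977387}{314} \approx -4.3305 \cdot 10^{5}$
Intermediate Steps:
$B = 79$ ($B = 8 + 71 = 79$)
$X = -433128$ ($X = -1445089 + 1011961 = -433128$)
$G = - \frac{1}{314}$ ($G = \frac{1}{-314} = - \frac{1}{314} \approx -0.0031847$)
$v{\left(A \right)} = \frac{24805}{314}$ ($v{\left(A \right)} = - \frac{1}{314} + 79 = \frac{24805}{314}$)
$v{\left(516 - 78 \right)} + X = \frac{24805}{314} - 433128 = - \frac{135977387}{314}$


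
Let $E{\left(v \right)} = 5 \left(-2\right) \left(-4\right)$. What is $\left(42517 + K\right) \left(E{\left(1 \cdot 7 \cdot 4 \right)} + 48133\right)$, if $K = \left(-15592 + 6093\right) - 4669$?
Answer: $1365656377$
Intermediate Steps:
$E{\left(v \right)} = 40$ ($E{\left(v \right)} = \left(-10\right) \left(-4\right) = 40$)
$K = -14168$ ($K = -9499 - 4669 = -14168$)
$\left(42517 + K\right) \left(E{\left(1 \cdot 7 \cdot 4 \right)} + 48133\right) = \left(42517 - 14168\right) \left(40 + 48133\right) = 28349 \cdot 48173 = 1365656377$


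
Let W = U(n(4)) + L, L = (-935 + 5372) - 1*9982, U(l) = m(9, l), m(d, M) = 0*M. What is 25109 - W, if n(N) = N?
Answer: 30654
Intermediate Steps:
m(d, M) = 0
U(l) = 0
L = -5545 (L = 4437 - 9982 = -5545)
W = -5545 (W = 0 - 5545 = -5545)
25109 - W = 25109 - 1*(-5545) = 25109 + 5545 = 30654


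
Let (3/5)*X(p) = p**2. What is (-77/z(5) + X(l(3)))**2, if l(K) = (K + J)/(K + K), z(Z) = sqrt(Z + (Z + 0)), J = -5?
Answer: 4322491/7290 - 77*sqrt(10)/27 ≈ 583.92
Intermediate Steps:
z(Z) = sqrt(2)*sqrt(Z) (z(Z) = sqrt(Z + Z) = sqrt(2*Z) = sqrt(2)*sqrt(Z))
l(K) = (-5 + K)/(2*K) (l(K) = (K - 5)/(K + K) = (-5 + K)/((2*K)) = (-5 + K)*(1/(2*K)) = (-5 + K)/(2*K))
X(p) = 5*p**2/3
(-77/z(5) + X(l(3)))**2 = (-77*sqrt(10)/10 + 5*((1/2)*(-5 + 3)/3)**2/3)**2 = (-77*sqrt(10)/10 + 5*((1/2)*(1/3)*(-2))**2/3)**2 = (-77*sqrt(10)/10 + 5*(-1/3)**2/3)**2 = (-77*sqrt(10)/10 + (5/3)*(1/9))**2 = (-77*sqrt(10)/10 + 5/27)**2 = (5/27 - 77*sqrt(10)/10)**2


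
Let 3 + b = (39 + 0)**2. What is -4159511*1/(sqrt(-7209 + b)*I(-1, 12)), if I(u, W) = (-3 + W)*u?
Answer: -4159511*I*sqrt(5691)/51219 ≈ -6126.4*I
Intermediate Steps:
I(u, W) = u*(-3 + W)
b = 1518 (b = -3 + (39 + 0)**2 = -3 + 39**2 = -3 + 1521 = 1518)
-4159511*1/(sqrt(-7209 + b)*I(-1, 12)) = -4159511*(-1/(sqrt(-7209 + 1518)*(-3 + 12))) = -4159511*I*sqrt(5691)/51219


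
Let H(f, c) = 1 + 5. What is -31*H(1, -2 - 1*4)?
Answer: -186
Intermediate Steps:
H(f, c) = 6
-31*H(1, -2 - 1*4) = -31*6 = -186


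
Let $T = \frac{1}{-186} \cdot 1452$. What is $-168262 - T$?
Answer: $- \frac{5215880}{31} \approx -1.6825 \cdot 10^{5}$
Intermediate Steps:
$T = - \frac{242}{31}$ ($T = \left(- \frac{1}{186}\right) 1452 = - \frac{242}{31} \approx -7.8064$)
$-168262 - T = -168262 - - \frac{242}{31} = -168262 + \frac{242}{31} = - \frac{5215880}{31}$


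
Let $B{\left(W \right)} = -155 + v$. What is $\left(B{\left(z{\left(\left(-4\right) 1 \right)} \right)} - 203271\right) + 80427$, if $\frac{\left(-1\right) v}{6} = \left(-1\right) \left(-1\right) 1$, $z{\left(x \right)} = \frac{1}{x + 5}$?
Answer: $-123005$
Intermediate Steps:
$z{\left(x \right)} = \frac{1}{5 + x}$
$v = -6$ ($v = - 6 \left(-1\right) \left(-1\right) 1 = - 6 \cdot 1 \cdot 1 = \left(-6\right) 1 = -6$)
$B{\left(W \right)} = -161$ ($B{\left(W \right)} = -155 - 6 = -161$)
$\left(B{\left(z{\left(\left(-4\right) 1 \right)} \right)} - 203271\right) + 80427 = \left(-161 - 203271\right) + 80427 = -203432 + 80427 = -123005$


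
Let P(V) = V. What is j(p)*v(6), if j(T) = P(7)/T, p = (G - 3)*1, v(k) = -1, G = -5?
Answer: 7/8 ≈ 0.87500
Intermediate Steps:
p = -8 (p = (-5 - 3)*1 = -8*1 = -8)
j(T) = 7/T
j(p)*v(6) = (7/(-8))*(-1) = (7*(-⅛))*(-1) = -7/8*(-1) = 7/8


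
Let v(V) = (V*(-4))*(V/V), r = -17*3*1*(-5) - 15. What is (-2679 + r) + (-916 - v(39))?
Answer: -3199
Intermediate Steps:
r = 240 (r = -51*(-5) - 15 = -17*(-15) - 15 = 255 - 15 = 240)
v(V) = -4*V (v(V) = -4*V*1 = -4*V)
(-2679 + r) + (-916 - v(39)) = (-2679 + 240) + (-916 - (-4)*39) = -2439 + (-916 - 1*(-156)) = -2439 + (-916 + 156) = -2439 - 760 = -3199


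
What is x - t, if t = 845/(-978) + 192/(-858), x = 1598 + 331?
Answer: 269930497/139854 ≈ 1930.1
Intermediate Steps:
x = 1929
t = -152131/139854 (t = 845*(-1/978) + 192*(-1/858) = -845/978 - 32/143 = -152131/139854 ≈ -1.0878)
x - t = 1929 - 1*(-152131/139854) = 1929 + 152131/139854 = 269930497/139854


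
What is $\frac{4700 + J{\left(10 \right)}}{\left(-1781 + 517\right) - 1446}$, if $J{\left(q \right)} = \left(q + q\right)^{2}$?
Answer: $- \frac{510}{271} \approx -1.8819$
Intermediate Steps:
$J{\left(q \right)} = 4 q^{2}$ ($J{\left(q \right)} = \left(2 q\right)^{2} = 4 q^{2}$)
$\frac{4700 + J{\left(10 \right)}}{\left(-1781 + 517\right) - 1446} = \frac{4700 + 4 \cdot 10^{2}}{\left(-1781 + 517\right) - 1446} = \frac{4700 + 4 \cdot 100}{-1264 - 1446} = \frac{4700 + 400}{-2710} = 5100 \left(- \frac{1}{2710}\right) = - \frac{510}{271}$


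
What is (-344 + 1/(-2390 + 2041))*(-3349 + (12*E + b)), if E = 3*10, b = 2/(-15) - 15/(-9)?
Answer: 1793331428/1745 ≈ 1.0277e+6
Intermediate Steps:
b = 23/15 (b = 2*(-1/15) - 15*(-⅑) = -2/15 + 5/3 = 23/15 ≈ 1.5333)
E = 30
(-344 + 1/(-2390 + 2041))*(-3349 + (12*E + b)) = (-344 + 1/(-2390 + 2041))*(-3349 + (12*30 + 23/15)) = (-344 + 1/(-349))*(-3349 + (360 + 23/15)) = (-344 - 1/349)*(-3349 + 5423/15) = -120057/349*(-44812/15) = 1793331428/1745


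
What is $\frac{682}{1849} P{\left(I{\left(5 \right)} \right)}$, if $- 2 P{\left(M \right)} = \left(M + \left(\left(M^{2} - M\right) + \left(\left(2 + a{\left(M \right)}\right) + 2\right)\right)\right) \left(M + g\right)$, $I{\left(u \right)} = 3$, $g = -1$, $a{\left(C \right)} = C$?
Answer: $- \frac{10912}{1849} \approx -5.9016$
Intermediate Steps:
$P{\left(M \right)} = - \frac{\left(-1 + M\right) \left(4 + M + M^{2}\right)}{2}$ ($P{\left(M \right)} = - \frac{\left(M + \left(\left(M^{2} - M\right) + \left(\left(2 + M\right) + 2\right)\right)\right) \left(M - 1\right)}{2} = - \frac{\left(M + \left(\left(M^{2} - M\right) + \left(4 + M\right)\right)\right) \left(-1 + M\right)}{2} = - \frac{\left(M + \left(4 + M^{2}\right)\right) \left(-1 + M\right)}{2} = - \frac{\left(4 + M + M^{2}\right) \left(-1 + M\right)}{2} = - \frac{\left(-1 + M\right) \left(4 + M + M^{2}\right)}{2}$)
$\frac{682}{1849} P{\left(I{\left(5 \right)} \right)} = \frac{682}{1849} \left(2 - \frac{9}{2} - \frac{3^{3}}{2}\right) = 682 \cdot \frac{1}{1849} \left(2 - \frac{9}{2} - \frac{27}{2}\right) = \frac{682 \left(2 - \frac{9}{2} - \frac{27}{2}\right)}{1849} = \frac{682}{1849} \left(-16\right) = - \frac{10912}{1849}$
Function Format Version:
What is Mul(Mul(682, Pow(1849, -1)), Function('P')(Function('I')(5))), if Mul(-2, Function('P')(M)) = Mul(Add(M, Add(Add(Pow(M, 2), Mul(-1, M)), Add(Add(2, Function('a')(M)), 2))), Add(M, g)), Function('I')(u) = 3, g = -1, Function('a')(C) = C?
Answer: Rational(-10912, 1849) ≈ -5.9016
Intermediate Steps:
Function('P')(M) = Mul(Rational(-1, 2), Add(-1, M), Add(4, M, Pow(M, 2))) (Function('P')(M) = Mul(Rational(-1, 2), Mul(Add(M, Add(Add(Pow(M, 2), Mul(-1, M)), Add(Add(2, M), 2))), Add(M, -1))) = Mul(Rational(-1, 2), Mul(Add(M, Add(Add(Pow(M, 2), Mul(-1, M)), Add(4, M))), Add(-1, M))) = Mul(Rational(-1, 2), Mul(Add(M, Add(4, Pow(M, 2))), Add(-1, M))) = Mul(Rational(-1, 2), Mul(Add(4, M, Pow(M, 2)), Add(-1, M))) = Mul(Rational(-1, 2), Mul(Add(-1, M), Add(4, M, Pow(M, 2)))) = Mul(Rational(-1, 2), Add(-1, M), Add(4, M, Pow(M, 2))))
Mul(Mul(682, Pow(1849, -1)), Function('P')(Function('I')(5))) = Mul(Mul(682, Pow(1849, -1)), Add(2, Mul(Rational(-3, 2), 3), Mul(Rational(-1, 2), Pow(3, 3)))) = Mul(Mul(682, Rational(1, 1849)), Add(2, Rational(-9, 2), Mul(Rational(-1, 2), 27))) = Mul(Rational(682, 1849), Add(2, Rational(-9, 2), Rational(-27, 2))) = Mul(Rational(682, 1849), -16) = Rational(-10912, 1849)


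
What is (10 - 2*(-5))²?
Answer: 400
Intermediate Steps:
(10 - 2*(-5))² = (10 + 10)² = 20² = 400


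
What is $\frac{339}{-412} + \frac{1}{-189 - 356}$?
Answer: $- \frac{185167}{224540} \approx -0.82465$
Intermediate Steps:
$\frac{339}{-412} + \frac{1}{-189 - 356} = 339 \left(- \frac{1}{412}\right) + \frac{1}{-545} = - \frac{339}{412} - \frac{1}{545} = - \frac{185167}{224540}$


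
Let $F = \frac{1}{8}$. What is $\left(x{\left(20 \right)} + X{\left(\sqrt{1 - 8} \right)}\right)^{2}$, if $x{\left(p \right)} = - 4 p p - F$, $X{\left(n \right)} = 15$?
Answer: $\frac{160807761}{64} \approx 2.5126 \cdot 10^{6}$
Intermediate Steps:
$F = \frac{1}{8} \approx 0.125$
$x{\left(p \right)} = - \frac{1}{8} - 4 p^{2}$ ($x{\left(p \right)} = - 4 p p - \frac{1}{8} = - 4 p^{2} - \frac{1}{8} = - \frac{1}{8} - 4 p^{2}$)
$\left(x{\left(20 \right)} + X{\left(\sqrt{1 - 8} \right)}\right)^{2} = \left(\left(- \frac{1}{8} - 4 \cdot 20^{2}\right) + 15\right)^{2} = \left(\left(- \frac{1}{8} - 1600\right) + 15\right)^{2} = \left(- \frac{12801}{8} + 15\right)^{2} = \left(- \frac{12681}{8}\right)^{2} = \frac{160807761}{64}$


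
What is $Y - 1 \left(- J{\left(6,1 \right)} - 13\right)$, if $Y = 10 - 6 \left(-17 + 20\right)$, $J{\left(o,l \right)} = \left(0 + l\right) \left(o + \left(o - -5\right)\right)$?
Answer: $22$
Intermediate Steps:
$J{\left(o,l \right)} = l \left(5 + 2 o\right)$ ($J{\left(o,l \right)} = l \left(o + \left(o + 5\right)\right) = l \left(o + \left(5 + o\right)\right) = l \left(5 + 2 o\right)$)
$Y = -8$ ($Y = 10 - 18 = -8$)
$Y - 1 \left(- J{\left(6,1 \right)} - 13\right) = -8 - 1 \left(- 1 \left(5 + 2 \cdot 6\right) - 13\right) = -8 - 1 \left(- 1 \left(5 + 12\right) - 13\right) = -8 - 1 \left(- 1 \cdot 17 - 13\right) = -8 - 1 \left(\left(-1\right) 17 - 13\right) = -8 - 1 \left(-17 - 13\right) = -8 - 1 \left(-30\right) = -8 - -30 = -8 + 30 = 22$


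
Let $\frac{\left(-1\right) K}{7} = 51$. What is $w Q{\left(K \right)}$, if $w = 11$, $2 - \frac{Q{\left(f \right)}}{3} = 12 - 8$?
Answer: $-66$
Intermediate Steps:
$K = -357$ ($K = \left(-7\right) 51 = -357$)
$Q{\left(f \right)} = -6$ ($Q{\left(f \right)} = 6 - 3 \left(12 - 8\right) = 6 - 12 = -6$)
$w Q{\left(K \right)} = 11 \left(-6\right) = -66$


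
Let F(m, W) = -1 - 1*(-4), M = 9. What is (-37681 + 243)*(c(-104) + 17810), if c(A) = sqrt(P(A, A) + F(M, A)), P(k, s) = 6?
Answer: -666883094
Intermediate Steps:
F(m, W) = 3 (F(m, W) = -1 + 4 = 3)
c(A) = 3 (c(A) = sqrt(6 + 3) = sqrt(9) = 3)
(-37681 + 243)*(c(-104) + 17810) = (-37681 + 243)*(3 + 17810) = -37438*17813 = -666883094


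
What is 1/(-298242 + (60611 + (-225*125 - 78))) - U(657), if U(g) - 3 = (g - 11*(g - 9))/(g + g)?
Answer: 18674802/9702941 ≈ 1.9247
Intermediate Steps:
U(g) = 3 + (99 - 10*g)/(2*g) (U(g) = 3 + (g - 11*(g - 9))/(g + g) = 3 + (g - 11*(-9 + g))/((2*g)) = 3 + (g + (99 - 11*g))*(1/(2*g)) = 3 + (99 - 10*g)*(1/(2*g)) = 3 + (99 - 10*g)/(2*g))
1/(-298242 + (60611 + (-225*125 - 78))) - U(657) = 1/(-298242 + (60611 + (-225*125 - 78))) - (-2 + (99/2)/657) = 1/(-298242 + (60611 + (-28125 - 78))) - (-2 + (99/2)*(1/657)) = 1/(-298242 + (60611 - 28203)) - (-2 + 11/146) = 1/(-298242 + 32408) - 1*(-281/146) = 1/(-265834) + 281/146 = -1/265834 + 281/146 = 18674802/9702941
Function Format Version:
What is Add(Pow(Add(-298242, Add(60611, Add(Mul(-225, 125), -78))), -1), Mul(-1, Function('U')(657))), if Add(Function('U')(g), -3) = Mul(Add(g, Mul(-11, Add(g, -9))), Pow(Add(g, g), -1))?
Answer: Rational(18674802, 9702941) ≈ 1.9247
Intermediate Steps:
Function('U')(g) = Add(3, Mul(Rational(1, 2), Pow(g, -1), Add(99, Mul(-10, g)))) (Function('U')(g) = Add(3, Mul(Add(g, Mul(-11, Add(g, -9))), Pow(Add(g, g), -1))) = Add(3, Mul(Add(g, Mul(-11, Add(-9, g))), Pow(Mul(2, g), -1))) = Add(3, Mul(Add(g, Add(99, Mul(-11, g))), Mul(Rational(1, 2), Pow(g, -1)))) = Add(3, Mul(Add(99, Mul(-10, g)), Mul(Rational(1, 2), Pow(g, -1)))) = Add(3, Mul(Rational(1, 2), Pow(g, -1), Add(99, Mul(-10, g)))))
Add(Pow(Add(-298242, Add(60611, Add(Mul(-225, 125), -78))), -1), Mul(-1, Function('U')(657))) = Add(Pow(Add(-298242, Add(60611, Add(Mul(-225, 125), -78))), -1), Mul(-1, Add(-2, Mul(Rational(99, 2), Pow(657, -1))))) = Add(Pow(Add(-298242, Add(60611, Add(-28125, -78))), -1), Mul(-1, Add(-2, Mul(Rational(99, 2), Rational(1, 657))))) = Add(Pow(Add(-298242, Add(60611, -28203)), -1), Mul(-1, Add(-2, Rational(11, 146)))) = Add(Pow(Add(-298242, 32408), -1), Mul(-1, Rational(-281, 146))) = Add(Pow(-265834, -1), Rational(281, 146)) = Add(Rational(-1, 265834), Rational(281, 146)) = Rational(18674802, 9702941)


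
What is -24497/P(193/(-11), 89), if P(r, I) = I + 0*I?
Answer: -24497/89 ≈ -275.25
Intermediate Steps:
P(r, I) = I (P(r, I) = I + 0 = I)
-24497/P(193/(-11), 89) = -24497/89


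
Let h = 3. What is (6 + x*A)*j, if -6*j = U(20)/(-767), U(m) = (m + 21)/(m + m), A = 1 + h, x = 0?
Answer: 41/30680 ≈ 0.0013364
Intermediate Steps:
A = 4 (A = 1 + 3 = 4)
U(m) = (21 + m)/(2*m) (U(m) = (21 + m)/((2*m)) = (21 + m)*(1/(2*m)) = (21 + m)/(2*m))
j = 41/184080 (j = -(1/2)*(21 + 20)/20/(6*(-767)) = -(1/2)*(1/20)*41*(-1)/(6*767) = -41*(-1)/(240*767) = -1/6*(-41/30680) = 41/184080 ≈ 0.00022273)
(6 + x*A)*j = (6 + 0*4)*(41/184080) = (6 + 0)*(41/184080) = 6*(41/184080) = 41/30680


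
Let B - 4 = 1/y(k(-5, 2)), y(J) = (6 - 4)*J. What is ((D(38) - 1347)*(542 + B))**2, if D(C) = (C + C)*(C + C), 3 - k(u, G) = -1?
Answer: 374434148790601/64 ≈ 5.8505e+12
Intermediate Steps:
k(u, G) = 4 (k(u, G) = 3 - 1*(-1) = 3 + 1 = 4)
y(J) = 2*J
B = 33/8 (B = 4 + 1/(2*4) = 4 + 1/8 = 33/8 ≈ 4.1250)
D(C) = 4*C**2 (D(C) = (2*C)*(2*C) = 4*C**2)
((D(38) - 1347)*(542 + B))**2 = ((4*38**2 - 1347)*(542 + 33/8))**2 = ((4*1444 - 1347)*(4369/8))**2 = ((5776 - 1347)*(4369/8))**2 = (4429*(4369/8))**2 = (19350301/8)**2 = 374434148790601/64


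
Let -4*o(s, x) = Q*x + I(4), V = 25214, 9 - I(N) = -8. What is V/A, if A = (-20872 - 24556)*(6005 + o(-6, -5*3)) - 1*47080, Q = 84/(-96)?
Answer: -201712/2180000723 ≈ -9.2528e-5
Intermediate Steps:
I(N) = 17 (I(N) = 9 - 1*(-8) = 9 + 8 = 17)
Q = -7/8 (Q = 84*(-1/96) = -7/8 ≈ -0.87500)
o(s, x) = -17/4 + 7*x/32 (o(s, x) = -(-7*x/8 + 17)/4 = -(17 - 7*x/8)/4 = -17/4 + 7*x/32)
A = -2180000723/8 (A = (-20872 - 24556)*(6005 + (-17/4 + 7*(-5*3)/32)) - 1*47080 = -45428*(6005 + (-17/4 + (7/32)*(-15))) - 47080 = -45428*(6005 + (-17/4 - 105/32)) - 47080 = -45428*(6005 - 241/32) - 47080 = -45428*191919/32 - 47080 = -2179624083/8 - 47080 = -2180000723/8 ≈ -2.7250e+8)
V/A = 25214/(-2180000723/8) = 25214*(-8/2180000723) = -201712/2180000723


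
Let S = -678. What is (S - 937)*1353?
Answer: -2185095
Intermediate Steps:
(S - 937)*1353 = (-678 - 937)*1353 = -1615*1353 = -2185095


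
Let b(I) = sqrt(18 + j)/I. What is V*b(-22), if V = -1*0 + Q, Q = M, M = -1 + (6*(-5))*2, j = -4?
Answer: 61*sqrt(14)/22 ≈ 10.375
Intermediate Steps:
M = -61 (M = -1 - 30*2 = -1 - 60 = -61)
Q = -61
V = -61 (V = -1*0 - 61 = 0 - 61 = -61)
b(I) = sqrt(14)/I (b(I) = sqrt(18 - 4)/I = sqrt(14)/I)
V*b(-22) = -61*sqrt(14)/(-22) = -61*sqrt(14)*(-1)/22 = -(-61)*sqrt(14)/22 = 61*sqrt(14)/22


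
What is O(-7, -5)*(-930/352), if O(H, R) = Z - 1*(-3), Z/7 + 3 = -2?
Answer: 930/11 ≈ 84.545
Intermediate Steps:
Z = -35 (Z = -21 + 7*(-2) = -21 - 14 = -35)
O(H, R) = -32 (O(H, R) = -35 - 1*(-3) = -35 + 3 = -32)
O(-7, -5)*(-930/352) = -(-29760)/352 = -32*(-465/176) = 930/11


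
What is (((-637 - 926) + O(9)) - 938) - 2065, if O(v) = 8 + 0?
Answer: -4558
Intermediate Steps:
O(v) = 8
(((-637 - 926) + O(9)) - 938) - 2065 = (((-637 - 926) + 8) - 938) - 2065 = ((-1563 + 8) - 938) - 2065 = (-1555 - 938) - 2065 = -2493 - 2065 = -4558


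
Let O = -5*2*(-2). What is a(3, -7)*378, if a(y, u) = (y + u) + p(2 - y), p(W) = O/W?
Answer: -9072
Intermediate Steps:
O = 20 (O = -10*(-2) = 20)
p(W) = 20/W
a(y, u) = u + y + 20/(2 - y) (a(y, u) = (y + u) + 20/(2 - y) = (u + y) + 20/(2 - y) = u + y + 20/(2 - y))
a(3, -7)*378 = ((-20 + (-2 + 3)*(-7 + 3))/(-2 + 3))*378 = ((-20 + 1*(-4))/1)*378 = (1*(-20 - 4))*378 = (1*(-24))*378 = -24*378 = -9072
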